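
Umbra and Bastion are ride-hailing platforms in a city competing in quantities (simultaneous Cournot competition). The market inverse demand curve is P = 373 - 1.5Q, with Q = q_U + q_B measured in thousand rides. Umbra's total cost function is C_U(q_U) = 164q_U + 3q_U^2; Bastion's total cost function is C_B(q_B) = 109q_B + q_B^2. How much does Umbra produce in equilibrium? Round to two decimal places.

Umbra's profit: π_U = (373 - 1.5Q)q_U - (164q_U + 3q_U²). Setting ∂π_U/∂q_U = 0: 209 - 9q_U - (3/2)(q_B) = 0.
Bastion's first-order condition: 264 - 5q_B - (3/2)(q_U) = 0.
Best responses: q_U = (209 - (3/2)q_B)/9, q_B = (264 - (3/2)q_U)/5.
Solving the pair: q_U = 15.1813, q_B = 48.2456.

15.18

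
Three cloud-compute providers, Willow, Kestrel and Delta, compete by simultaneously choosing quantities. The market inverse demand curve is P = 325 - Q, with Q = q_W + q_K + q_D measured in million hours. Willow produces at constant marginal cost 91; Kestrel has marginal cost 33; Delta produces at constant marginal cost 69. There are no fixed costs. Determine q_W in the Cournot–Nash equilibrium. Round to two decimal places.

Willow's profit: π_W = (325 - Q)q_W - (91q_W). Setting ∂π_W/∂q_W = 0: 234 - 2q_W - (q_K + q_D) = 0.
Kestrel's profit: π_K = (325 - Q)q_K - (33q_K). Setting ∂π_K/∂q_K = 0: 292 - 2q_K - (q_W + q_D) = 0.
Delta's first-order condition: 256 - 2q_D - (q_W + q_K) = 0.
Summing all 3 equations gives 782 − 4Q = 0, hence Q = 391/2.
Back-substituting: q_W = (234 − 391/2) = 77/2, q_K = (292 − 391/2) = 193/2, q_D = (256 − 391/2) = 121/2.

38.50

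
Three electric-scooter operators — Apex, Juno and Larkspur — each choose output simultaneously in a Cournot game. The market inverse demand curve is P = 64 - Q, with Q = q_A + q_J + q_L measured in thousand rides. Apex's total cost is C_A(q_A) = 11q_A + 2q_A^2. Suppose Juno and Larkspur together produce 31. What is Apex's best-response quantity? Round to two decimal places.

3.67

With rivals' combined output fixed at 31, Apex's profit is π_A = (64 - 31 - q_A)q_A - (11q_A + 2q_A²) = (33 - q_A)q_A - (11q_A + 2q_A²).
∂π_A/∂q_A = 22 - 6q_A = 0, so q_A = 11/3.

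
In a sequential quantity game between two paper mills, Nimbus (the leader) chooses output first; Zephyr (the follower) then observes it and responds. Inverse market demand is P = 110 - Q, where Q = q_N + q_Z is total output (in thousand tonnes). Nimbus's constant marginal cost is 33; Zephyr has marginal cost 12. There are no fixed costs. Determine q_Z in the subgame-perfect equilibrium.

35

The follower Zephyr best-responds to any q_N: π_Z = (110 - Q)q_Z - 12q_Z.
∂π_Z/∂q_Z = 98 - q_N - 2q_Z = 0 gives the reaction function q_Z = (98 - q_N)/2.
Nimbus substitutes q_Z(q_N) into its own profit: π_N = q_N(110 - q_N - (98 - q_N)/2) - 33q_N = (61 - (1/2)q_N)q_N - 33q_N.
The leader's first-order condition 28 - q_N = 0 yields q_N = 28.
Then q_Z = (98 - 28)/2 = 35.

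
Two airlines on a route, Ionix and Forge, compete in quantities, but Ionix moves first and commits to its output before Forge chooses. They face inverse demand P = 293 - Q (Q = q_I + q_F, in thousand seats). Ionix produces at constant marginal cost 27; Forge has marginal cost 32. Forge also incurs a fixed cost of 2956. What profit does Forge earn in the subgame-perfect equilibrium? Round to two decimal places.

The follower Forge best-responds to any q_I: π_F = (293 - Q)q_F - 32q_F.
Follower FOC: 261 - q_I - 2q_F = 0, so q_F(q_I) = (261 - q_I)/2.
Ionix substitutes q_F(q_I) into its own profit: π_I = q_I(293 - q_I - (261 - q_I)/2) - 27q_I = (325/2 - (1/2)q_I)q_I - 27q_I.
Maximising: ∂π_I/∂q_I = 271/2 - q_I = 0, giving q_I = 271/2.
Then q_F = (261 - 271/2)/2 = 251/4.
Price P = 293 - 793/4 = 379/4.
Forge's profit: (379/4 - 32)·(251/4) - 2956 = 981.5625.

981.56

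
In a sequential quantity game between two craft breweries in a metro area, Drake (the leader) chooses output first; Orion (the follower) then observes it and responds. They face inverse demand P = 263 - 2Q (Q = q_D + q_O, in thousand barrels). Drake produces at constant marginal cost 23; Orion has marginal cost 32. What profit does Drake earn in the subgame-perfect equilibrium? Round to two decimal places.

3875.06

Solve by backward induction. Given q_D, the follower Orion maximises π_O = (263 - 2q_D - 2q_O)q_O - 32q_O.
Follower FOC: 231 - 2q_D - 4q_O = 0, so q_O(q_D) = (231 - 2q_D)/4.
The leader anticipates this reaction. Substituting into P = 263 - 2Q gives P = 295/2 - q_D, so π_D = (295/2 - q_D)q_D - 23q_D.
Leader FOC: 249/2 - 2q_D = 0, so q_D = 249/4.
Then q_O = (231 - 2·(249/4))/4 = 213/8.
Price P = 263 - 2·(711/8) = 341/4.
Drake's profit: (341/4 - 23)·(249/4) = 3875.0625.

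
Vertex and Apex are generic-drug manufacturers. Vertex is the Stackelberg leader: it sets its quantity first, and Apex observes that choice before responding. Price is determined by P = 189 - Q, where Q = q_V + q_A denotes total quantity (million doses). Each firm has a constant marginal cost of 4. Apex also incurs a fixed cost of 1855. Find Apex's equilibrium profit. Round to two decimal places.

284.06

Solve by backward induction. Given q_V, the follower Apex maximises π_A = (189 - q_V - q_A)q_A - 4q_A.
Setting the follower's marginal profit to zero, 185 - q_V - 2q_A = 0, i.e. q_A = (185 - q_V)/2.
Vertex substitutes q_A(q_V) into its own profit: π_V = q_V(189 - q_V - (185 - q_V)/2) - 4q_V = (193/2 - (1/2)q_V)q_V - 4q_V.
The leader's first-order condition 185/2 - q_V = 0 yields q_V = 185/2.
Then q_A = (185 - 185/2)/2 = 185/4.
Price P = 189 - 555/4 = 201/4.
Apex's profit: (201/4 - 4)·(185/4) - 1855 = 284.0625.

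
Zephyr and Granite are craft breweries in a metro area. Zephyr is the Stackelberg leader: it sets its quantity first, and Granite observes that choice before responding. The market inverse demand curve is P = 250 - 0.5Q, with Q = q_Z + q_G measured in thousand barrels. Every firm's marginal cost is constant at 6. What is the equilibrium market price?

67

Solve by backward induction. Given q_Z, the follower Granite maximises π_G = (250 - (1/2)q_Z - (1/2)q_G)q_G - 6q_G.
Setting the follower's marginal profit to zero, 244 - (1/2)q_Z - q_G = 0, i.e. q_G = (244 - (1/2)q_Z).
Zephyr substitutes q_G(q_Z) into its own profit: π_Z = q_Z(250 - (1/2)q_Z - (244 - (1/2)q_Z)/2) - 6q_Z = (128 - (1/4)q_Z)q_Z - 6q_Z.
The leader's first-order condition 122 - (1/2)q_Z = 0 yields q_Z = 244.
Then q_G = (244 - (1/2)·244) = 122.
Total output Q = 366, so price P = 250 - (1/2)·366 = 67.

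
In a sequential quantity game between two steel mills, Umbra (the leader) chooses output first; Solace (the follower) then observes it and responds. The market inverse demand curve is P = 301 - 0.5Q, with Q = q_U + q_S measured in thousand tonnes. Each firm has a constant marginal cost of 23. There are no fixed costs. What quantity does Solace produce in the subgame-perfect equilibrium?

139

Solve by backward induction. Given q_U, the follower Solace maximises π_S = (301 - (1/2)q_U - (1/2)q_S)q_S - 23q_S.
∂π_S/∂q_S = 278 - (1/2)q_U - q_S = 0 gives the reaction function q_S = (278 - (1/2)q_U).
The leader anticipates this reaction. Substituting into P = 301 - 0.5Q gives P = 162 - (1/4)q_U, so π_U = (162 - (1/4)q_U)q_U - 23q_U.
The leader's first-order condition 139 - (1/2)q_U = 0 yields q_U = 278.
Then q_S = (278 - (1/2)·278) = 139.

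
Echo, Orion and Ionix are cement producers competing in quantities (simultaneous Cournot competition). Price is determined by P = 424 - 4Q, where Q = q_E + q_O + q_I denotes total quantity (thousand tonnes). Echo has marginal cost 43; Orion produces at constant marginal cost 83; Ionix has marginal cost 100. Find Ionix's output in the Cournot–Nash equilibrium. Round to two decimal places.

15.63

Echo's profit: π_E = (424 - 4Q)q_E - (43q_E). Setting ∂π_E/∂q_E = 0: 381 - 8q_E - 4(q_O + q_I) = 0.
Orion's first-order condition: 341 - 8q_O - 4(q_E + q_I) = 0.
Ionix's first-order condition: 324 - 8q_I - 4(q_E + q_O) = 0.
Adding the 3 first-order conditions: 1046 − 16Q = 0, so Q = 523/8.
Back-substituting: q_E = (381 − 523/2)/4 = 239/8, q_O = (341 − 523/2)/4 = 159/8, q_I = (324 − 523/2)/4 = 125/8.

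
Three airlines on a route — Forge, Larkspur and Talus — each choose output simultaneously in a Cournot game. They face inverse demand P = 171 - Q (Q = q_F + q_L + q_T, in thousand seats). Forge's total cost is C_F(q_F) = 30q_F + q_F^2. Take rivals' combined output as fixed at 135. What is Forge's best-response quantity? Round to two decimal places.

1.50

With rivals' combined output fixed at 135, Forge's profit is π_F = (171 - 135 - q_F)q_F - (30q_F + q_F²) = (36 - q_F)q_F - (30q_F + q_F²).
∂π_F/∂q_F = 6 - 4q_F = 0, so q_F = 3/2.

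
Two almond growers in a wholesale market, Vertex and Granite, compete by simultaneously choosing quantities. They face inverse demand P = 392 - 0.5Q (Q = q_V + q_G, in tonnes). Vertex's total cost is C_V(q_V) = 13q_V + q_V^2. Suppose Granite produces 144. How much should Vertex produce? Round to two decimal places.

102.33

With the rival's output fixed at 144, Vertex's profit is π_V = (392 - (1/2)·144 - (1/2)q_V)q_V - (13q_V + q_V²) = (320 - (1/2)q_V)q_V - (13q_V + q_V²).
∂π_V/∂q_V = 307 - 3q_V = 0, so q_V = 307/3.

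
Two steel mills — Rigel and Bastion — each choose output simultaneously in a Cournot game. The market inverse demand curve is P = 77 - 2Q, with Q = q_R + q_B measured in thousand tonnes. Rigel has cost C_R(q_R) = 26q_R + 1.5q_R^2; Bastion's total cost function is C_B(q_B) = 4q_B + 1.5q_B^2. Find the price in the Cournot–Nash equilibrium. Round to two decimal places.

49.44

Rigel's profit: π_R = (77 - 2Q)q_R - (26q_R + (3/2)q_R²). Setting ∂π_R/∂q_R = 0: 51 - 7q_R - 2(q_B) = 0.
Bastion's profit: π_B = (77 - 2Q)q_B - (4q_B + (3/2)q_B²). Setting ∂π_B/∂q_B = 0: 73 - 7q_B - 2(q_R) = 0.
So q_R = (51 - 2q_B)/7 and q_B = (73 - 2q_R)/7.
Solving the pair: q_R = 211/45, q_B = 409/45.
Total output Q = 124/9, so price P = 77 - 2·(124/9) = 445/9.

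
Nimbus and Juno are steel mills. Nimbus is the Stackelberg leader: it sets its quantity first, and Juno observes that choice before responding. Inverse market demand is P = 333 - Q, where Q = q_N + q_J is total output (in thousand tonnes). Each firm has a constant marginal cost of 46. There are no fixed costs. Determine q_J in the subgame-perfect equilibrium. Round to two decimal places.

Solve by backward induction. Given q_N, the follower Juno maximises π_J = (333 - q_N - q_J)q_J - 46q_J.
∂π_J/∂q_J = 287 - q_N - 2q_J = 0 gives the reaction function q_J = (287 - q_N)/2.
The leader anticipates this reaction. Substituting into P = 333 - Q gives P = 379/2 - (1/2)q_N, so π_N = (379/2 - (1/2)q_N)q_N - 46q_N.
The leader's first-order condition 287/2 - q_N = 0 yields q_N = 287/2.
Then q_J = (287 - 287/2)/2 = 287/4.

71.75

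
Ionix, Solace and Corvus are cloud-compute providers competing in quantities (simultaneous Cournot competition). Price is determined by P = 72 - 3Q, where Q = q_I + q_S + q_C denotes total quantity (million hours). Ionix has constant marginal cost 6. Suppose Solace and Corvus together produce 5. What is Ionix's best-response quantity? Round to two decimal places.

8.50

With rivals' combined output fixed at 5, Ionix's profit is π_I = (72 - 3·5 - 3q_I)q_I - (6q_I) = (57 - 3q_I)q_I - (6q_I).
∂π_I/∂q_I = 51 - 6q_I = 0, so q_I = 17/2.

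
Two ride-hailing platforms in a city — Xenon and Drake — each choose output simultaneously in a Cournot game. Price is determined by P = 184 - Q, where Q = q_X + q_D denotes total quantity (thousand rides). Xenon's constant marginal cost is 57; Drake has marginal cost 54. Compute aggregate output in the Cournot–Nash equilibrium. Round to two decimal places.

85.67

Xenon's profit: π_X = (184 - Q)q_X - (57q_X). Setting ∂π_X/∂q_X = 0: 127 - 2q_X - (q_D) = 0.
Drake's profit: π_D = (184 - Q)q_D - (54q_D). Setting ∂π_D/∂q_D = 0: 130 - 2q_D - (q_X) = 0.
So q_X = (127 - q_D)/2 and q_D = (130 - q_X)/2.
Substituting one into the other gives q_X = 124/3 and q_D = 133/3.
Total output Q = 124/3 + 133/3 = 257/3.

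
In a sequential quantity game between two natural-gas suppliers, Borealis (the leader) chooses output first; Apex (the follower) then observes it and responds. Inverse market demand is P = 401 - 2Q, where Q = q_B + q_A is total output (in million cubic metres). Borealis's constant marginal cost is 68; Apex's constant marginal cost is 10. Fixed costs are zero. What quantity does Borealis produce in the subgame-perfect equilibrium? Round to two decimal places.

The follower Apex best-responds to any q_B: π_A = (401 - 2Q)q_A - 10q_A.
∂π_A/∂q_A = 391 - 2q_B - 4q_A = 0 gives the reaction function q_A = (391 - 2q_B)/4.
Borealis substitutes q_A(q_B) into its own profit: π_B = q_B(401 - 2q_B - (391 - 2q_B)/2) - 68q_B = (411/2 - q_B)q_B - 68q_B.
Maximising: ∂π_B/∂q_B = 275/2 - 2q_B = 0, giving q_B = 275/4.
Then q_A = (391 - 2·(275/4))/4 = 507/8.

68.75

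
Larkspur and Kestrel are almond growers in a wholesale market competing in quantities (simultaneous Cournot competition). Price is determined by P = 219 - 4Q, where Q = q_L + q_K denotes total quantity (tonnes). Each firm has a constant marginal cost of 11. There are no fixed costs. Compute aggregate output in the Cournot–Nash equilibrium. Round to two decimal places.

34.67

Each firm earns π_i = (219 - 4Q)q_i - 11q_i.
Setting ∂π_i/∂q_i = 0 with rivals' quantities fixed: 208 - 8q_i - 4q_j = 0.
With identical firms every q_j equals q_i, so q_j = q_i and 208 = 12q_i, giving q_i = 52/3.
Total output Q = 52/3 + 52/3 = 104/3.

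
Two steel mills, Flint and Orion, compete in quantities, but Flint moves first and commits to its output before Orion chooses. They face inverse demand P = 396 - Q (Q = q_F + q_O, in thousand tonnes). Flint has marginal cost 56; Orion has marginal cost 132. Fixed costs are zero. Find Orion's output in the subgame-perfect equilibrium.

28

The follower Orion best-responds to any q_F: π_O = (396 - Q)q_O - 132q_O.
Follower FOC: 264 - q_F - 2q_O = 0, so q_O(q_F) = (264 - q_F)/2.
Flint substitutes q_O(q_F) into its own profit: π_F = q_F(396 - q_F - (264 - q_F)/2) - 56q_F = (264 - (1/2)q_F)q_F - 56q_F.
Leader FOC: 208 - q_F = 0, so q_F = 208.
Then q_O = (264 - 208)/2 = 28.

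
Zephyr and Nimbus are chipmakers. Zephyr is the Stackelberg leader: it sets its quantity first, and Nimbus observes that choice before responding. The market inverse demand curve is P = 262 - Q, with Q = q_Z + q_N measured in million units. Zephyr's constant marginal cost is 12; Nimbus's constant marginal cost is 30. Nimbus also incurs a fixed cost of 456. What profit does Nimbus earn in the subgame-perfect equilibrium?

Solve by backward induction. Given q_Z, the follower Nimbus maximises π_N = (262 - q_Z - q_N)q_N - 30q_N.
∂π_N/∂q_N = 232 - q_Z - 2q_N = 0 gives the reaction function q_N = (232 - q_Z)/2.
The leader anticipates this reaction. Substituting into P = 262 - Q gives P = 146 - (1/2)q_Z, so π_Z = (146 - (1/2)q_Z)q_Z - 12q_Z.
Maximising: ∂π_Z/∂q_Z = 134 - q_Z = 0, giving q_Z = 134.
Then q_N = (232 - 134)/2 = 49.
Price P = 262 - 183 = 79.
Nimbus's profit: (79 - 30)·49 - 456 = 1945.

1945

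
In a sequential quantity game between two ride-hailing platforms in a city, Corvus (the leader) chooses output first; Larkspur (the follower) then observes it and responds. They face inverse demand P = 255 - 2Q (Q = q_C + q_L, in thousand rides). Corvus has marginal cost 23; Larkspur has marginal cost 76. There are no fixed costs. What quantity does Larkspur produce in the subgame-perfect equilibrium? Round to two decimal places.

9.13

The follower Larkspur best-responds to any q_C: π_L = (255 - 2Q)q_L - 76q_L.
Setting the follower's marginal profit to zero, 179 - 2q_C - 4q_L = 0, i.e. q_L = (179 - 2q_C)/4.
Corvus substitutes q_L(q_C) into its own profit: π_C = q_C(255 - 2q_C - (179 - 2q_C)/2) - 23q_C = (331/2 - q_C)q_C - 23q_C.
Maximising: ∂π_C/∂q_C = 285/2 - 2q_C = 0, giving q_C = 285/4.
Then q_L = (179 - 2·(285/4))/4 = 73/8.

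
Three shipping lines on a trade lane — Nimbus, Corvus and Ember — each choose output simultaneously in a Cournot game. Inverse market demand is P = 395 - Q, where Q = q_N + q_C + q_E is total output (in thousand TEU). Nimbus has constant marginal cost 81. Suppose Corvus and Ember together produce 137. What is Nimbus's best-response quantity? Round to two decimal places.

88.50

With rivals' combined output fixed at 137, Nimbus's profit is π_N = (395 - 137 - q_N)q_N - (81q_N) = (258 - q_N)q_N - (81q_N).
∂π_N/∂q_N = 177 - 2q_N = 0, so q_N = 177/2.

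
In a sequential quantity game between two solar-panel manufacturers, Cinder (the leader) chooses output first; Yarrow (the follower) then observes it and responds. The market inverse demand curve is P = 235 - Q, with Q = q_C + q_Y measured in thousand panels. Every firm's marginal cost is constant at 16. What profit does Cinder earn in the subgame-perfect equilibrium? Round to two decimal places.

5995.13

Solve by backward induction. Given q_C, the follower Yarrow maximises π_Y = (235 - q_C - q_Y)q_Y - 16q_Y.
Follower FOC: 219 - q_C - 2q_Y = 0, so q_Y(q_C) = (219 - q_C)/2.
The leader anticipates this reaction. Substituting into P = 235 - Q gives P = 251/2 - (1/2)q_C, so π_C = (251/2 - (1/2)q_C)q_C - 16q_C.
Leader FOC: 219/2 - q_C = 0, so q_C = 219/2.
Then q_Y = (219 - 219/2)/2 = 219/4.
Price P = 235 - 657/4 = 283/4.
Cinder's profit: (283/4 - 16)·(219/2) = 5995.1250.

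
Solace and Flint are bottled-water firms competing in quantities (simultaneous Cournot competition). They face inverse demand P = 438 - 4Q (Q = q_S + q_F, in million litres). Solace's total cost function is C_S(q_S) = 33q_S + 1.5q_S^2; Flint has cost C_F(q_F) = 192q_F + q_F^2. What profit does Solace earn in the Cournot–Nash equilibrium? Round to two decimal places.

5851.29

Solace's profit: π_S = (438 - 4Q)q_S - (33q_S + (3/2)q_S²). Setting ∂π_S/∂q_S = 0: 405 - 11q_S - 4(q_F) = 0.
Flint's profit: π_F = (438 - 4Q)q_F - (192q_F + q_F²). Setting ∂π_F/∂q_F = 0: 246 - 10q_F - 4(q_S) = 0.
Best responses: q_S = (405 - 4q_F)/11, q_F = (246 - 4q_S)/10.
Substituting one into the other gives q_S = 1533/47 and q_F = 543/47.
Price P = 438 - 4·44.1702 = 261.3191.
Solace's profit: 261.3191·(1533/47) - 33·(1533/47) - (3/2)(1533/47)² = 5851.2854.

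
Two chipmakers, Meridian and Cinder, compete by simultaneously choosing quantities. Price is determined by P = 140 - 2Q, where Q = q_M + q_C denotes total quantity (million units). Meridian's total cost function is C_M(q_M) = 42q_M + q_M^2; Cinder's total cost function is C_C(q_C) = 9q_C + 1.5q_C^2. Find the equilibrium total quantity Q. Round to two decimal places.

Meridian's profit: π_M = (140 - 2Q)q_M - (42q_M + q_M²). Setting ∂π_M/∂q_M = 0: 98 - 6q_M - 2(q_C) = 0.
Cinder's first-order condition: 131 - 7q_C - 2(q_M) = 0.
So q_M = (98 - 2q_C)/6 and q_C = (131 - 2q_M)/7.
Solving the pair: q_M = 212/19, q_C = 295/19.
Total output Q = 212/19 + 295/19 = 507/19.

26.68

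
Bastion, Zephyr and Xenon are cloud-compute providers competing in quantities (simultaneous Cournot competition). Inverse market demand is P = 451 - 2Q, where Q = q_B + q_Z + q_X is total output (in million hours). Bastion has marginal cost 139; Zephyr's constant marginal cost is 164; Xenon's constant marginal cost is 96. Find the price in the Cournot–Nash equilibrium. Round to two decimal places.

Bastion's profit: π_B = (451 - 2Q)q_B - (139q_B). Setting ∂π_B/∂q_B = 0: 312 - 4q_B - 2(q_Z + q_X) = 0.
Zephyr's first-order condition: 287 - 4q_Z - 2(q_B + q_X) = 0.
Xenon's first-order condition: 355 - 4q_X - 2(q_B + q_Z) = 0.
Adding the 3 conditions: 954 − 4Q − 4Q = 0, i.e. Q = 477/4.
Back-substituting: q_B = (312 − 477/2)/2 = 147/4, q_Z = (287 − 477/2)/2 = 97/4, q_X = (355 − 477/2)/2 = 233/4.
Total output Q = 477/4, so price P = 451 - 2·(477/4) = 425/2.

212.50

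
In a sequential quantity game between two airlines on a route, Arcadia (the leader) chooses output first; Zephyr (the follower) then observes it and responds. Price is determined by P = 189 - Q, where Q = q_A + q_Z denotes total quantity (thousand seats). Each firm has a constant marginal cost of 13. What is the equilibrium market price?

Solve by backward induction. Given q_A, the follower Zephyr maximises π_Z = (189 - q_A - q_Z)q_Z - 13q_Z.
∂π_Z/∂q_Z = 176 - q_A - 2q_Z = 0 gives the reaction function q_Z = (176 - q_A)/2.
The leader anticipates this reaction. Substituting into P = 189 - Q gives P = 101 - (1/2)q_A, so π_A = (101 - (1/2)q_A)q_A - 13q_A.
Maximising: ∂π_A/∂q_A = 88 - q_A = 0, giving q_A = 88.
Then q_Z = (176 - 88)/2 = 44.
Total output Q = 132, so price P = 189 - 132 = 57.

57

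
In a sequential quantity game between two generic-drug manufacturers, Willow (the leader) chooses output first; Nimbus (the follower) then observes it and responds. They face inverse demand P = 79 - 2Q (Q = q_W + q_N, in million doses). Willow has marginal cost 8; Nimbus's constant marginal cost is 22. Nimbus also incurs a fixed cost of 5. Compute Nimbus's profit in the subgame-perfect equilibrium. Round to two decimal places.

21.28

Solve by backward induction. Given q_W, the follower Nimbus maximises π_N = (79 - 2q_W - 2q_N)q_N - 22q_N.
Setting the follower's marginal profit to zero, 57 - 2q_W - 4q_N = 0, i.e. q_N = (57 - 2q_W)/4.
Willow substitutes q_N(q_W) into its own profit: π_W = q_W(79 - 2q_W - (57 - 2q_W)/2) - 8q_W = (101/2 - q_W)q_W - 8q_W.
Maximising: ∂π_W/∂q_W = 85/2 - 2q_W = 0, giving q_W = 85/4.
Then q_N = (57 - 2·(85/4))/4 = 29/8.
Price P = 79 - 2·(199/8) = 117/4.
Nimbus's profit: (117/4 - 22)·(29/8) - 5 = 681/32.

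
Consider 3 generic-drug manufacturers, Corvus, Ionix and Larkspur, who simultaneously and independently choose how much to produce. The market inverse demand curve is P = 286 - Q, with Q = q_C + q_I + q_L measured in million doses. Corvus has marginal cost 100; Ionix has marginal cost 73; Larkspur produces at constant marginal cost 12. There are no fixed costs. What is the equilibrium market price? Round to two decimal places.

Corvus's profit: π_C = (286 - Q)q_C - (100q_C). Setting ∂π_C/∂q_C = 0: 186 - 2q_C - (q_I + q_L) = 0.
Ionix's profit: π_I = (286 - Q)q_I - (73q_I). Setting ∂π_I/∂q_I = 0: 213 - 2q_I - (q_C + q_L) = 0.
Larkspur's first-order condition: 274 - 2q_L - (q_C + q_I) = 0.
Adding the 3 first-order conditions: 673 − 4Q = 0, so Q = 673/4.
Back-substituting: q_C = (186 − 673/4) = 71/4, q_I = (213 − 673/4) = 179/4, q_L = (274 − 673/4) = 423/4.
Total output Q = 673/4, so price P = 286 - 673/4 = 471/4.

117.75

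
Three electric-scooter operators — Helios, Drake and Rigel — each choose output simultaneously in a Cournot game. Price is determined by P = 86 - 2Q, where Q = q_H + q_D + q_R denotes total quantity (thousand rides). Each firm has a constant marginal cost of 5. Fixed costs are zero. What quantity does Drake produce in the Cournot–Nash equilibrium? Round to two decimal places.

10.13

A representative firm's profit is π_i = q_i(86 - 2Q) - 5q_i.
First-order condition (treating rivals' output as given): 81 - 4q_i - 2·Σ_{j≠i} q_j = 0.
With identical firms every q_j equals q_i, so Σ_{j≠i} q_j = 2q_i and 81 = 8q_i, giving q_i = 81/8.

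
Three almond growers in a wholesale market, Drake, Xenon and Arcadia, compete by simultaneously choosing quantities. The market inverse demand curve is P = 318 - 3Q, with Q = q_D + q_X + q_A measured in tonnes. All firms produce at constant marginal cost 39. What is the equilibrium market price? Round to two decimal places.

Each firm earns π_i = (318 - 3Q)q_i - 39q_i.
Setting ∂π_i/∂q_i = 0 with rivals' quantities fixed: 279 - 6q_i - 3·Σ_{j≠i} q_j = 0.
By symmetry each firm produces the same amount; substituting Σ_{j≠i} q_j = 2q_i yields q_i = 279/12 = 93/4.
Total output Q = 279/4, so price P = 318 - 3·(279/4) = 435/4.

108.75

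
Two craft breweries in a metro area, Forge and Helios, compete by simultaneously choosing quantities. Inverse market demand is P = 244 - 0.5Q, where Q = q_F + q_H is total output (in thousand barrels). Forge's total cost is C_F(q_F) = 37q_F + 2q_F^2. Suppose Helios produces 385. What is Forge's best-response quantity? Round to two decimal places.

With the rival's output fixed at 385, Forge's profit is π_F = (244 - (1/2)·385 - (1/2)q_F)q_F - (37q_F + 2q_F²) = (103/2 - (1/2)q_F)q_F - (37q_F + 2q_F²).
∂π_F/∂q_F = 29/2 - 5q_F = 0, so q_F = 29/10.

2.90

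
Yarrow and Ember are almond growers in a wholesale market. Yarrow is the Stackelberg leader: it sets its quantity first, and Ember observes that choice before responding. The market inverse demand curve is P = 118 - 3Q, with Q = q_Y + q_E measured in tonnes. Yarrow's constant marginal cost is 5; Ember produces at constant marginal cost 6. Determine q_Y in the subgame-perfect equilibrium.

19

Solve by backward induction. Given q_Y, the follower Ember maximises π_E = (118 - 3q_Y - 3q_E)q_E - 6q_E.
Follower FOC: 112 - 3q_Y - 6q_E = 0, so q_E(q_Y) = (112 - 3q_Y)/6.
The leader anticipates this reaction. Substituting into P = 118 - 3Q gives P = 62 - (3/2)q_Y, so π_Y = (62 - (3/2)q_Y)q_Y - 5q_Y.
Leader FOC: 57 - 3q_Y = 0, so q_Y = 19.
Then q_E = (112 - 3·19)/6 = 55/6.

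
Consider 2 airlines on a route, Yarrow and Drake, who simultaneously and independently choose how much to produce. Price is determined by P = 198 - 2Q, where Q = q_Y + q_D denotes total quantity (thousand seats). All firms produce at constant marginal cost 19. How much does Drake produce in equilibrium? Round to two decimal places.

A representative firm's profit is π_i = q_i(198 - 2Q) - 19q_i.
Setting ∂π_i/∂q_i = 0 with rivals' quantities fixed: 179 - 4q_i - 2q_j = 0.
With identical firms every q_j equals q_i, so q_j = q_i and 179 = 6q_i, giving q_i = 179/6.

29.83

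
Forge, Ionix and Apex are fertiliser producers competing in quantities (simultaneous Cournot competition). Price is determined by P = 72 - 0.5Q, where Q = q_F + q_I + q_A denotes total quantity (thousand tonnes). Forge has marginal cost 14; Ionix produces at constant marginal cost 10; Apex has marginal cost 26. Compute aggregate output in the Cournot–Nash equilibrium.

83

Forge's profit: π_F = (72 - 0.5Q)q_F - (14q_F). Setting ∂π_F/∂q_F = 0: 58 - q_F - (1/2)(q_I + q_A) = 0.
Ionix's profit: π_I = (72 - 0.5Q)q_I - (10q_I). Setting ∂π_I/∂q_I = 0: 62 - q_I - (1/2)(q_F + q_A) = 0.
Apex's first-order condition: 46 - q_A - (1/2)(q_F + q_I) = 0.
Adding the 3 first-order conditions: 166 − 2Q = 0, so Q = 83.
Back-substituting: q_F = (58 − 83/2)/(1/2) = 33, q_I = (62 − 83/2)/(1/2) = 41, q_A = (46 − 83/2)/(1/2) = 9.
Total output Q = 33 + 41 + 9 = 83.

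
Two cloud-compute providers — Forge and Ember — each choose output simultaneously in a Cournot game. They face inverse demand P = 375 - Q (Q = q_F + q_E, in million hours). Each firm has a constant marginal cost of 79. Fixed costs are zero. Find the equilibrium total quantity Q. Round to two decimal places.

197.33

A representative firm's profit is π_i = q_i(375 - Q) - 79q_i.
Setting ∂π_i/∂q_i = 0 with rivals' quantities fixed: 296 - 2q_i - q_j = 0.
By symmetry each firm produces the same amount; substituting q_j = q_i yields q_i = 296/3.
Total output Q = 296/3 + 296/3 = 592/3.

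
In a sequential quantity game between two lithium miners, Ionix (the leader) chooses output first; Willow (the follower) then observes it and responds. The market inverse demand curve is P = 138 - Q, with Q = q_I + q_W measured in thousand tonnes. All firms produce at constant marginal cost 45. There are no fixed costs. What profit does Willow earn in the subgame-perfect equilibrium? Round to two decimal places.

540.56

Solve by backward induction. Given q_I, the follower Willow maximises π_W = (138 - q_I - q_W)q_W - 45q_W.
Setting the follower's marginal profit to zero, 93 - q_I - 2q_W = 0, i.e. q_W = (93 - q_I)/2.
The leader anticipates this reaction. Substituting into P = 138 - Q gives P = 183/2 - (1/2)q_I, so π_I = (183/2 - (1/2)q_I)q_I - 45q_I.
Leader FOC: 93/2 - q_I = 0, so q_I = 93/2.
Then q_W = (93 - 93/2)/2 = 93/4.
Price P = 138 - 279/4 = 273/4.
Willow's profit: (273/4 - 45)·(93/4) = 540.5625.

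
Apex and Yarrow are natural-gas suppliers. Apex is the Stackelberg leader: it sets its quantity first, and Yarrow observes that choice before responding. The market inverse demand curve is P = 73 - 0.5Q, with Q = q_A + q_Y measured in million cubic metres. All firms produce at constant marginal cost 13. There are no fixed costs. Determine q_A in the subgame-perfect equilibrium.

The follower Yarrow best-responds to any q_A: π_Y = (73 - 0.5Q)q_Y - 13q_Y.
Setting the follower's marginal profit to zero, 60 - (1/2)q_A - q_Y = 0, i.e. q_Y = (60 - (1/2)q_A).
The leader anticipates this reaction. Substituting into P = 73 - 0.5Q gives P = 43 - (1/4)q_A, so π_A = (43 - (1/4)q_A)q_A - 13q_A.
Leader FOC: 30 - (1/2)q_A = 0, so q_A = 60.
Then q_Y = (60 - (1/2)·60) = 30.

60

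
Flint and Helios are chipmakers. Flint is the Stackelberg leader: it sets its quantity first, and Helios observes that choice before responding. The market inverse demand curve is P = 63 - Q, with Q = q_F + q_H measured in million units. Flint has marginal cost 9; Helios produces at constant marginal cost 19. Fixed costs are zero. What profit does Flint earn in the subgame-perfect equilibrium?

512

The follower Helios best-responds to any q_F: π_H = (63 - Q)q_H - 19q_H.
∂π_H/∂q_H = 44 - q_F - 2q_H = 0 gives the reaction function q_H = (44 - q_F)/2.
The leader anticipates this reaction. Substituting into P = 63 - Q gives P = 41 - (1/2)q_F, so π_F = (41 - (1/2)q_F)q_F - 9q_F.
Leader FOC: 32 - q_F = 0, so q_F = 32.
Then q_H = (44 - 32)/2 = 6.
Price P = 63 - 38 = 25.
Flint's profit: (25 - 9)·32 = 512.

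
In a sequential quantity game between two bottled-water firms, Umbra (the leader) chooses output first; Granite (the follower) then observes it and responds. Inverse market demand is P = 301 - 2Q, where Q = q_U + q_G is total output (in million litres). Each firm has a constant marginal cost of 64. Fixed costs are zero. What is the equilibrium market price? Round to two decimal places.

123.25

The follower Granite best-responds to any q_U: π_G = (301 - 2Q)q_G - 64q_G.
Setting the follower's marginal profit to zero, 237 - 2q_U - 4q_G = 0, i.e. q_G = (237 - 2q_U)/4.
The leader anticipates this reaction. Substituting into P = 301 - 2Q gives P = 365/2 - q_U, so π_U = (365/2 - q_U)q_U - 64q_U.
Maximising: ∂π_U/∂q_U = 237/2 - 2q_U = 0, giving q_U = 237/4.
Then q_G = (237 - 2·(237/4))/4 = 237/8.
Total output Q = 711/8, so price P = 301 - 2·(711/8) = 493/4.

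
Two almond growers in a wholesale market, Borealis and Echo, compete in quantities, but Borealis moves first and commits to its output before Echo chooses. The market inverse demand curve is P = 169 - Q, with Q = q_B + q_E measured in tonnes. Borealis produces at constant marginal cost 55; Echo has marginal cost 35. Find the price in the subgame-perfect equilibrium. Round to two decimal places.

78.50

The follower Echo best-responds to any q_B: π_E = (169 - Q)q_E - 35q_E.
Setting the follower's marginal profit to zero, 134 - q_B - 2q_E = 0, i.e. q_E = (134 - q_B)/2.
Borealis substitutes q_E(q_B) into its own profit: π_B = q_B(169 - q_B - (134 - q_B)/2) - 55q_B = (102 - (1/2)q_B)q_B - 55q_B.
Maximising: ∂π_B/∂q_B = 47 - q_B = 0, giving q_B = 47.
Then q_E = (134 - 47)/2 = 87/2.
Total output Q = 181/2, so price P = 169 - 181/2 = 157/2.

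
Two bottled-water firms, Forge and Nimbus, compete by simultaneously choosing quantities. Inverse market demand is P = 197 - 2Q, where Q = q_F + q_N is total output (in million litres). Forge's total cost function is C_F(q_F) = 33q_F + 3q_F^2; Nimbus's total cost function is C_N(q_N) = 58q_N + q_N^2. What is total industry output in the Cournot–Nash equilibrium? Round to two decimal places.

Forge's profit: π_F = (197 - 2Q)q_F - (33q_F + 3q_F²). Setting ∂π_F/∂q_F = 0: 164 - 10q_F - 2(q_N) = 0.
Nimbus's first-order condition: 139 - 6q_N - 2(q_F) = 0.
So q_F = (164 - 2q_N)/10 and q_N = (139 - 2q_F)/6.
Substituting one into the other gives q_F = 353/28 and q_N = 531/28.
Total output Q = 353/28 + 531/28 = 221/7.

31.57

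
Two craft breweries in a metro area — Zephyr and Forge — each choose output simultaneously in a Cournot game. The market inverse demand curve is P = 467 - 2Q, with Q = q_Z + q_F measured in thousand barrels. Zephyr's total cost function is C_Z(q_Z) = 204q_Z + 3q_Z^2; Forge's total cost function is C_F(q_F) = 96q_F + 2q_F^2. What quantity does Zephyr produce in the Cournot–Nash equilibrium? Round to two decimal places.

17.92

Zephyr's profit: π_Z = (467 - 2Q)q_Z - (204q_Z + 3q_Z²). Setting ∂π_Z/∂q_Z = 0: 263 - 10q_Z - 2(q_F) = 0.
Forge's first-order condition: 371 - 8q_F - 2(q_Z) = 0.
So q_Z = (263 - 2q_F)/10 and q_F = (371 - 2q_Z)/8.
Solving the pair: q_Z = 681/38, q_F = 796/19.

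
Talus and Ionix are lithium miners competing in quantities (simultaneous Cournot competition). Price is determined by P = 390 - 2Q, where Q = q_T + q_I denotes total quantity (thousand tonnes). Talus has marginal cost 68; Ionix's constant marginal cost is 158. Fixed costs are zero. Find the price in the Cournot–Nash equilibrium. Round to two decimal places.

205.33

Talus's profit: π_T = (390 - 2Q)q_T - (68q_T). Setting ∂π_T/∂q_T = 0: 322 - 4q_T - 2(q_I) = 0.
Ionix's first-order condition: 232 - 4q_I - 2(q_T) = 0.
Best responses: q_T = (322 - 2q_I)/4, q_I = (232 - 2q_T)/4.
Solving the pair: q_T = 206/3, q_I = 71/3.
Total output Q = 277/3, so price P = 390 - 2·(277/3) = 616/3.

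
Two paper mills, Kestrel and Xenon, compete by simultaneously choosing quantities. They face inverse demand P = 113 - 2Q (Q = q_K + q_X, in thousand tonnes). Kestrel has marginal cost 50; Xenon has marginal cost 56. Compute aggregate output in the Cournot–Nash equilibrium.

20

Kestrel's profit: π_K = (113 - 2Q)q_K - (50q_K). Setting ∂π_K/∂q_K = 0: 63 - 4q_K - 2(q_X) = 0.
Xenon's first-order condition: 57 - 4q_X - 2(q_K) = 0.
Rearranging gives the reaction functions q_K = (63 - 2q_X)/4 and q_X = (57 - 2q_K)/4.
Solving the pair: q_K = 23/2, q_X = 17/2.
Total output Q = 23/2 + 17/2 = 20.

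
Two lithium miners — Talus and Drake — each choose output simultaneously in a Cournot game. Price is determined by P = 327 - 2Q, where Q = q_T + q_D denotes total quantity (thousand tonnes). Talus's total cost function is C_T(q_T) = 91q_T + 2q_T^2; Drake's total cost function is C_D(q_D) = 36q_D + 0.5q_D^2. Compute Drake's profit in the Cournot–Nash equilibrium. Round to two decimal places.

6644.94

Talus's profit: π_T = (327 - 2Q)q_T - (91q_T + 2q_T²). Setting ∂π_T/∂q_T = 0: 236 - 8q_T - 2(q_D) = 0.
Drake's profit: π_D = (327 - 2Q)q_D - (36q_D + (1/2)q_D²). Setting ∂π_D/∂q_D = 0: 291 - 5q_D - 2(q_T) = 0.
Rearranging gives the reaction functions q_T = (236 - 2q_D)/8 and q_D = (291 - 2q_T)/5.
Solving the pair: q_T = 299/18, q_D = 464/9.
Price P = 327 - 2·(409/6) = 572/3.
Drake's profit: (572/3)·(464/9) - 36·(464/9) - (1/2)(464/9)² = 6644.9383.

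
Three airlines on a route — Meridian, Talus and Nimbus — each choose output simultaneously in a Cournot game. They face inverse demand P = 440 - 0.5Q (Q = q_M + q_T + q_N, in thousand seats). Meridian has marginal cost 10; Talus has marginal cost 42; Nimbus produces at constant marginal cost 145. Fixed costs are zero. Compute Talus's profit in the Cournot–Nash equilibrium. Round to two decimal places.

Meridian's profit: π_M = (440 - 0.5Q)q_M - (10q_M). Setting ∂π_M/∂q_M = 0: 430 - q_M - (1/2)(q_T + q_N) = 0.
Talus's profit: π_T = (440 - 0.5Q)q_T - (42q_T). Setting ∂π_T/∂q_T = 0: 398 - q_T - (1/2)(q_M + q_N) = 0.
Nimbus's first-order condition: 295 - q_N - (1/2)(q_M + q_T) = 0.
Adding the 3 conditions: 1123 − Q − Q = 0, i.e. Q = 1123/2.
Back-substituting: q_M = (430 − 1123/4)/(1/2) = 597/2, q_T = (398 − 1123/4)/(1/2) = 469/2, q_N = (295 − 1123/4)/(1/2) = 57/2.
Price P = 440 - (1/2)·(1123/2) = 637/4.
Talus's profit: (637/4 - 42)·(469/2) = 27495.1250.

27495.13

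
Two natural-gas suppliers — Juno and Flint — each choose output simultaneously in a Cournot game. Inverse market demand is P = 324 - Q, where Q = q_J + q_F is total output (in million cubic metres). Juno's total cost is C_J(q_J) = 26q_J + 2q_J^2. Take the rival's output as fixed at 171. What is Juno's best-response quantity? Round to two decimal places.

21.17

With the rival's output fixed at 171, Juno's profit is π_J = (324 - 171 - q_J)q_J - (26q_J + 2q_J²) = (153 - q_J)q_J - (26q_J + 2q_J²).
∂π_J/∂q_J = 127 - 6q_J = 0, so q_J = 127/6.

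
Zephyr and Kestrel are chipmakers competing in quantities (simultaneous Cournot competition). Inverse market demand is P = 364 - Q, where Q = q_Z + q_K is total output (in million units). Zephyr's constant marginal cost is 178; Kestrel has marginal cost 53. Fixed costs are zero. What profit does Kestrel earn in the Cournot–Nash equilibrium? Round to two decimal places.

21121.78

Zephyr's profit: π_Z = (364 - Q)q_Z - (178q_Z). Setting ∂π_Z/∂q_Z = 0: 186 - 2q_Z - (q_K) = 0.
Kestrel's profit: π_K = (364 - Q)q_K - (53q_K). Setting ∂π_K/∂q_K = 0: 311 - 2q_K - (q_Z) = 0.
So q_Z = (186 - q_K)/2 and q_K = (311 - q_Z)/2.
Solving the pair: q_Z = 61/3, q_K = 436/3.
Price P = 364 - 497/3 = 595/3.
Kestrel's profit: (595/3 - 53)·(436/3) = 21121.7778.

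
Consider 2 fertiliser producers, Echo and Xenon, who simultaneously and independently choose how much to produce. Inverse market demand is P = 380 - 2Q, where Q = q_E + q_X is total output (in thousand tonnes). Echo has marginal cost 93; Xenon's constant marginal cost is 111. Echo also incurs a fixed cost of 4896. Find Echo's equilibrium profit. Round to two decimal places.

Echo's profit: π_E = (380 - 2Q)q_E - (93q_E). Setting ∂π_E/∂q_E = 0: 287 - 4q_E - 2(q_X) = 0.
Xenon's first-order condition: 269 - 4q_X - 2(q_E) = 0.
Best responses: q_E = (287 - 2q_X)/4, q_X = (269 - 2q_E)/4.
Solving the pair: q_E = 305/6, q_X = 251/6.
Price P = 380 - 2·(278/3) = 584/3.
Echo's profit: (584/3 - 93)·(305/6) - 4896 = 272.0556.

272.06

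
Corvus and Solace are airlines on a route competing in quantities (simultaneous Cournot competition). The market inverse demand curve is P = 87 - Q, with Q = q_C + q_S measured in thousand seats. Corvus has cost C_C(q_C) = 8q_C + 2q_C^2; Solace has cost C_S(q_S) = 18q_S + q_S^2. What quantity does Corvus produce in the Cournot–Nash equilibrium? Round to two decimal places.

Corvus's profit: π_C = (87 - Q)q_C - (8q_C + 2q_C²). Setting ∂π_C/∂q_C = 0: 79 - 6q_C - (q_S) = 0.
Solace's profit: π_S = (87 - Q)q_S - (18q_S + q_S²). Setting ∂π_S/∂q_S = 0: 69 - 4q_S - (q_C) = 0.
Best responses: q_C = (79 - q_S)/6, q_S = (69 - q_C)/4.
Substituting one into the other gives q_C = 247/23 and q_S = 335/23.

10.74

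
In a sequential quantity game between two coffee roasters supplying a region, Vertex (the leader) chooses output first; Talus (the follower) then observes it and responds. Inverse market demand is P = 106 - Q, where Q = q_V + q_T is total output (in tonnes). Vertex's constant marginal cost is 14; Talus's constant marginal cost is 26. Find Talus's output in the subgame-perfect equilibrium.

The follower Talus best-responds to any q_V: π_T = (106 - Q)q_T - 26q_T.
Setting the follower's marginal profit to zero, 80 - q_V - 2q_T = 0, i.e. q_T = (80 - q_V)/2.
The leader anticipates this reaction. Substituting into P = 106 - Q gives P = 66 - (1/2)q_V, so π_V = (66 - (1/2)q_V)q_V - 14q_V.
The leader's first-order condition 52 - q_V = 0 yields q_V = 52.
Then q_T = (80 - 52)/2 = 14.

14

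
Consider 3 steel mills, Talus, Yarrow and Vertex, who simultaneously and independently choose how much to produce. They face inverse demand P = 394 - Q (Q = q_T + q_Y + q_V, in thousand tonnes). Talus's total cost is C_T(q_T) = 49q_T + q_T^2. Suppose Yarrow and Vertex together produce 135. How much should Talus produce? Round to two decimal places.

With rivals' combined output fixed at 135, Talus's profit is π_T = (394 - 135 - q_T)q_T - (49q_T + q_T²) = (259 - q_T)q_T - (49q_T + q_T²).
∂π_T/∂q_T = 210 - 4q_T = 0, so q_T = 105/2.

52.50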